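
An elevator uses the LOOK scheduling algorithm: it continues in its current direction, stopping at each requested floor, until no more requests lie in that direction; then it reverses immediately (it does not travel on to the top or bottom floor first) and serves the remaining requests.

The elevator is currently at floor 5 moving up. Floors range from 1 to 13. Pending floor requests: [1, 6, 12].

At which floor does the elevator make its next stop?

Answer: 6

Derivation:
Current floor: 5, direction: up
Requests above: [6, 12]
Requests below: [1]
Moving up and requests lie above → nearest above is min([6, 12]) = 6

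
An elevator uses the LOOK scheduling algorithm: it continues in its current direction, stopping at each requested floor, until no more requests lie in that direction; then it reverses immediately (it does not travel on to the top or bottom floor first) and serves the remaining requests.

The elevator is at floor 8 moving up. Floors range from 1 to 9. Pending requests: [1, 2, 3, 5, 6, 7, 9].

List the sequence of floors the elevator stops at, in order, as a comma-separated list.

Current: 8, moving UP
Serve above first (ascending): [9]
Then reverse, serve below (descending): [7, 6, 5, 3, 2, 1]

Answer: 9, 7, 6, 5, 3, 2, 1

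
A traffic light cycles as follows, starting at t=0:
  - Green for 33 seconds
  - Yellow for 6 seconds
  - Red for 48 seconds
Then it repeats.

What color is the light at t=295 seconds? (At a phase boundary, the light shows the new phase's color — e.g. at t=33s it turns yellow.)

Answer: yellow

Derivation:
Cycle length = 33 + 6 + 48 = 87s
t = 295, phase_t = 295 mod 87 = 34
33 <= 34 < 39 (yellow end) → YELLOW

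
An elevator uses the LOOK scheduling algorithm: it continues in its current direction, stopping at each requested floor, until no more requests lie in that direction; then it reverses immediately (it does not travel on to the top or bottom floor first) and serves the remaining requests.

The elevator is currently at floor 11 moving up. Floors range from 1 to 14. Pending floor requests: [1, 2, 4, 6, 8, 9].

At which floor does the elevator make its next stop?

Current floor: 11, direction: up
Requests above: []
Requests below: [1, 2, 4, 6, 8, 9]
Moving up but no requests above → reverse; nearest below is max([1, 2, 4, 6, 8, 9]) = 9

Answer: 9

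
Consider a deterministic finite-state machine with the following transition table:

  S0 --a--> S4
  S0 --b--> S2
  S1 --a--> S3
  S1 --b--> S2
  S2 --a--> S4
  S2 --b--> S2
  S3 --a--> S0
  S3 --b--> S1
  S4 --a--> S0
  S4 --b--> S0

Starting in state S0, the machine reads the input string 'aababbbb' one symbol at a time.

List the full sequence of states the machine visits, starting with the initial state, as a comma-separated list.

Start: S0
  read 'a': S0 --a--> S4
  read 'a': S4 --a--> S0
  read 'b': S0 --b--> S2
  read 'a': S2 --a--> S4
  read 'b': S4 --b--> S0
  read 'b': S0 --b--> S2
  read 'b': S2 --b--> S2
  read 'b': S2 --b--> S2

Answer: S0, S4, S0, S2, S4, S0, S2, S2, S2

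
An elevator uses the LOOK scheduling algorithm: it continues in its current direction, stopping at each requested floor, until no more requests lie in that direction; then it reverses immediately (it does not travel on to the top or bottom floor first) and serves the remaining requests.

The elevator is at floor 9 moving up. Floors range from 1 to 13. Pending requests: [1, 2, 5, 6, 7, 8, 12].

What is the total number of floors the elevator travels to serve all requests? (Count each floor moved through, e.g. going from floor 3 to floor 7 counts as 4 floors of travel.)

Answer: 14

Derivation:
Start at floor 9 moving up, LOOK stop order: [12, 8, 7, 6, 5, 2, 1]
  9 → 12: |12-9| = 3, total = 3
  12 → 8: |8-12| = 4, total = 7
  8 → 7: |7-8| = 1, total = 8
  7 → 6: |6-7| = 1, total = 9
  6 → 5: |5-6| = 1, total = 10
  5 → 2: |2-5| = 3, total = 13
  2 → 1: |1-2| = 1, total = 14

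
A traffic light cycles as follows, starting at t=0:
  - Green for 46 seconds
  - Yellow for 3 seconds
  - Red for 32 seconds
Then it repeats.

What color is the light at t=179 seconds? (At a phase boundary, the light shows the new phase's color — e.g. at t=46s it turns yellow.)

Answer: green

Derivation:
Cycle length = 46 + 3 + 32 = 81s
t = 179, phase_t = 179 mod 81 = 17
17 < 46 (green end) → GREEN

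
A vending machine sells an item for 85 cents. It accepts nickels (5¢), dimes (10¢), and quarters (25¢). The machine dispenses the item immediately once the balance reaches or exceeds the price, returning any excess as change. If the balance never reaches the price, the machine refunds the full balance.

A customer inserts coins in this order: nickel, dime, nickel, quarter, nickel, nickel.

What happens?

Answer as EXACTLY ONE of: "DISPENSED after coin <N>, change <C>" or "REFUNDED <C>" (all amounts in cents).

Answer: REFUNDED 55

Derivation:
Price: 85¢
Coin 1 (nickel, 5¢): balance = 5¢
Coin 2 (dime, 10¢): balance = 15¢
Coin 3 (nickel, 5¢): balance = 20¢
Coin 4 (quarter, 25¢): balance = 45¢
Coin 5 (nickel, 5¢): balance = 50¢
Coin 6 (nickel, 5¢): balance = 55¢
All coins inserted, balance 55¢ < price 85¢ → REFUND 55¢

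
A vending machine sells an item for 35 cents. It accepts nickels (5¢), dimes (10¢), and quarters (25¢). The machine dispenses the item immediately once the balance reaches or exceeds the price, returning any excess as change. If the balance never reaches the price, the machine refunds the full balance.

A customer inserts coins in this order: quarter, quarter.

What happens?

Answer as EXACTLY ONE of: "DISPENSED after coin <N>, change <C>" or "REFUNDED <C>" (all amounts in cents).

Answer: DISPENSED after coin 2, change 15

Derivation:
Price: 35¢
Coin 1 (quarter, 25¢): balance = 25¢
Coin 2 (quarter, 25¢): balance = 50¢
  → balance >= price → DISPENSE, change = 50 - 35 = 15¢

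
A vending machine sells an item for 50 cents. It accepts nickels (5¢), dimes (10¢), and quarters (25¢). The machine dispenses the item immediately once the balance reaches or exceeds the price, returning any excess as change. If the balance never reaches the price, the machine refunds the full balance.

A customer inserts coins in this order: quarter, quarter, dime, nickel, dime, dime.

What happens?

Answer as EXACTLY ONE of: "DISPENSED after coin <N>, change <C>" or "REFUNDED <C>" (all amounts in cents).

Price: 50¢
Coin 1 (quarter, 25¢): balance = 25¢
Coin 2 (quarter, 25¢): balance = 50¢
  → balance >= price → DISPENSE, change = 50 - 50 = 0¢

Answer: DISPENSED after coin 2, change 0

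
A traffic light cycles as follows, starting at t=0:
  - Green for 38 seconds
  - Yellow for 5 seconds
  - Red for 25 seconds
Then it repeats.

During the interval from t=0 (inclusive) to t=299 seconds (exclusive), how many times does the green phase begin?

Answer: 5

Derivation:
Cycle = 38+5+25 = 68s
green phase starts at t = k*68 + 0 for k=0,1,2,...
Need k*68+0 < 299 → k < 4.397
k ∈ {0, ..., 4} → 5 starts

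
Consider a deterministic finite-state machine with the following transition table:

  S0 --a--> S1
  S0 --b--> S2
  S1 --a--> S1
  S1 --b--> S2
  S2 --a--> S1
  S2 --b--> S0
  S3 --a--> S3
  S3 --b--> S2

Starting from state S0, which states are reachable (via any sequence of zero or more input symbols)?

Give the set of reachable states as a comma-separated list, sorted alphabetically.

BFS from S0:
  visit S0: S0--a-->S1 (new), S0--b-->S2 (new)
  visit S1: S1--a-->S1 (seen), S1--b-->S2 (seen)
  visit S2: S2--a-->S1 (seen), S2--b-->S0 (seen)

Answer: S0, S1, S2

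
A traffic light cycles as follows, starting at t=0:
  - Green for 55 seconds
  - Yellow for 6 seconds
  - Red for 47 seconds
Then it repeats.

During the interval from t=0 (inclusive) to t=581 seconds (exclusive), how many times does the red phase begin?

Answer: 5

Derivation:
Cycle = 55+6+47 = 108s
red phase starts at t = k*108 + 61 for k=0,1,2,...
Need k*108+61 < 581 → k < 4.815
k ∈ {0, ..., 4} → 5 starts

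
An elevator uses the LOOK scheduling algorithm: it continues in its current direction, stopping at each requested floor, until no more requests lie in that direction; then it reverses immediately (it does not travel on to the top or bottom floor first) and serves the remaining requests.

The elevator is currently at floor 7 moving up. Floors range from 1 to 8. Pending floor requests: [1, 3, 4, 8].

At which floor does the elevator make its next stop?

Answer: 8

Derivation:
Current floor: 7, direction: up
Requests above: [8]
Requests below: [1, 3, 4]
Moving up and requests lie above → nearest above is min([8]) = 8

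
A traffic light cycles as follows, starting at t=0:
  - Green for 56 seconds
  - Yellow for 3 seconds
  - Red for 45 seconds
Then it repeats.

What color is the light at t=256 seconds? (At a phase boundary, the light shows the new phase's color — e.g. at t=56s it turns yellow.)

Answer: green

Derivation:
Cycle length = 56 + 3 + 45 = 104s
t = 256, phase_t = 256 mod 104 = 48
48 < 56 (green end) → GREEN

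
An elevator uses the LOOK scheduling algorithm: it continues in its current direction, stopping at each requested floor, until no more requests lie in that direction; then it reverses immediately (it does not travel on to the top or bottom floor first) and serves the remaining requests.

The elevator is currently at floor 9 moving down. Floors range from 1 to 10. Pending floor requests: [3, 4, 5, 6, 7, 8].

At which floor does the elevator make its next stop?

Answer: 8

Derivation:
Current floor: 9, direction: down
Requests above: []
Requests below: [3, 4, 5, 6, 7, 8]
Moving down and requests lie below → nearest below is max([3, 4, 5, 6, 7, 8]) = 8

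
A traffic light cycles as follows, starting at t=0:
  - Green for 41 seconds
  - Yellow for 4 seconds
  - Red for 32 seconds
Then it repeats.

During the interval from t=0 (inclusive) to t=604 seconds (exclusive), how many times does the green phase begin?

Cycle = 41+4+32 = 77s
green phase starts at t = k*77 + 0 for k=0,1,2,...
Need k*77+0 < 604 → k < 7.844
k ∈ {0, ..., 7} → 8 starts

Answer: 8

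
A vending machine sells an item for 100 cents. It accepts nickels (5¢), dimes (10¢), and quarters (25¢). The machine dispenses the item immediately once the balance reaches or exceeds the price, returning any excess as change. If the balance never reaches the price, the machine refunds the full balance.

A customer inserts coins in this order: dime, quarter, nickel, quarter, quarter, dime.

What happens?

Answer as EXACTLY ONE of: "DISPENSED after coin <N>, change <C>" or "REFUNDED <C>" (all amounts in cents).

Price: 100¢
Coin 1 (dime, 10¢): balance = 10¢
Coin 2 (quarter, 25¢): balance = 35¢
Coin 3 (nickel, 5¢): balance = 40¢
Coin 4 (quarter, 25¢): balance = 65¢
Coin 5 (quarter, 25¢): balance = 90¢
Coin 6 (dime, 10¢): balance = 100¢
  → balance >= price → DISPENSE, change = 100 - 100 = 0¢

Answer: DISPENSED after coin 6, change 0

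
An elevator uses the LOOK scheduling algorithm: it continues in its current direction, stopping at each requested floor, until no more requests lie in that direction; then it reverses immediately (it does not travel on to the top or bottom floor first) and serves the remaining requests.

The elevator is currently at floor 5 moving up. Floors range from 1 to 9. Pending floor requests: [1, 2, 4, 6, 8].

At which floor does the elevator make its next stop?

Current floor: 5, direction: up
Requests above: [6, 8]
Requests below: [1, 2, 4]
Moving up and requests lie above → nearest above is min([6, 8]) = 6

Answer: 6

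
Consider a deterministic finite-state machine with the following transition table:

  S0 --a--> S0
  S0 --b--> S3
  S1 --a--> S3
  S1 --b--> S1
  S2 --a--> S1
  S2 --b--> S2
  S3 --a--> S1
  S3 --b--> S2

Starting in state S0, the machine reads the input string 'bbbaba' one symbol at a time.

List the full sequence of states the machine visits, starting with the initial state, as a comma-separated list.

Answer: S0, S3, S2, S2, S1, S1, S3

Derivation:
Start: S0
  read 'b': S0 --b--> S3
  read 'b': S3 --b--> S2
  read 'b': S2 --b--> S2
  read 'a': S2 --a--> S1
  read 'b': S1 --b--> S1
  read 'a': S1 --a--> S3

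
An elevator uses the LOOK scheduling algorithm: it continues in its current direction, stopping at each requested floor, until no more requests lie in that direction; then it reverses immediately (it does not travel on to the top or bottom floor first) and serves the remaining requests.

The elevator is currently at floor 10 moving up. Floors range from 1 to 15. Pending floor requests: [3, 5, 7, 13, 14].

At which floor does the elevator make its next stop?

Answer: 13

Derivation:
Current floor: 10, direction: up
Requests above: [13, 14]
Requests below: [3, 5, 7]
Moving up and requests lie above → nearest above is min([13, 14]) = 13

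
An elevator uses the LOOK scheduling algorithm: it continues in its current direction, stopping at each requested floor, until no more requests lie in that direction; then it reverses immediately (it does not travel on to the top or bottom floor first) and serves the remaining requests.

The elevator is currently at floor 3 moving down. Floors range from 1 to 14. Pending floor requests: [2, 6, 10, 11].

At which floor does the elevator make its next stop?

Current floor: 3, direction: down
Requests above: [6, 10, 11]
Requests below: [2]
Moving down and requests lie below → nearest below is max([2]) = 2

Answer: 2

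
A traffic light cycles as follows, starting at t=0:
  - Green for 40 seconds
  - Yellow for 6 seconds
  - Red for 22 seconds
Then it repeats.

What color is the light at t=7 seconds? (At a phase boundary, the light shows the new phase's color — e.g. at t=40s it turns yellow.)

Cycle length = 40 + 6 + 22 = 68s
t = 7, phase_t = 7 mod 68 = 7
7 < 40 (green end) → GREEN

Answer: green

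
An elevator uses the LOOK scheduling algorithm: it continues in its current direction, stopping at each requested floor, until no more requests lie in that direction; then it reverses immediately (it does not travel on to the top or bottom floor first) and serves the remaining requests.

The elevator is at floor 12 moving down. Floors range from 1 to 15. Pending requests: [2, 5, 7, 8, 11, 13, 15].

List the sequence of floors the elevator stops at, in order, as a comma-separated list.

Answer: 11, 8, 7, 5, 2, 13, 15

Derivation:
Current: 12, moving DOWN
Serve below first (descending): [11, 8, 7, 5, 2]
Then reverse, serve above (ascending): [13, 15]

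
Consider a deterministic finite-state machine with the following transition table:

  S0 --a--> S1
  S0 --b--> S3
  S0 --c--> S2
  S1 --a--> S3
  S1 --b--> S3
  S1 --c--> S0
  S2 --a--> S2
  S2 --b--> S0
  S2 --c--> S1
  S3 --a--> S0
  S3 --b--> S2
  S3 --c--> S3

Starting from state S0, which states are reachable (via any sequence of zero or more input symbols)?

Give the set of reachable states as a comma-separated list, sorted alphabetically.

Answer: S0, S1, S2, S3

Derivation:
BFS from S0:
  visit S0: S0--a-->S1 (new), S0--b-->S3 (new), S0--c-->S2 (new)
  visit S1: S1--a-->S3 (seen), S1--b-->S3 (seen), S1--c-->S0 (seen)
  visit S3: S3--a-->S0 (seen), S3--b-->S2 (seen), S3--c-->S3 (seen)
  visit S2: S2--a-->S2 (seen), S2--b-->S0 (seen), S2--c-->S1 (seen)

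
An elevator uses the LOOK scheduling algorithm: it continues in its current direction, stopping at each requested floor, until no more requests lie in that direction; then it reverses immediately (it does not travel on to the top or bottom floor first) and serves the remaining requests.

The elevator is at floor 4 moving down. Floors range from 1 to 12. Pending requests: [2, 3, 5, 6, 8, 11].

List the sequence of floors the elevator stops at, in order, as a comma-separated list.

Answer: 3, 2, 5, 6, 8, 11

Derivation:
Current: 4, moving DOWN
Serve below first (descending): [3, 2]
Then reverse, serve above (ascending): [5, 6, 8, 11]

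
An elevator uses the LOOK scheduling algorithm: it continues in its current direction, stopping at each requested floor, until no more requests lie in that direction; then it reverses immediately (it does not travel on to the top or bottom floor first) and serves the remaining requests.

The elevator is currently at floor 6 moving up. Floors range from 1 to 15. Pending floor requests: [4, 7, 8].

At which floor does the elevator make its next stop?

Current floor: 6, direction: up
Requests above: [7, 8]
Requests below: [4]
Moving up and requests lie above → nearest above is min([7, 8]) = 7

Answer: 7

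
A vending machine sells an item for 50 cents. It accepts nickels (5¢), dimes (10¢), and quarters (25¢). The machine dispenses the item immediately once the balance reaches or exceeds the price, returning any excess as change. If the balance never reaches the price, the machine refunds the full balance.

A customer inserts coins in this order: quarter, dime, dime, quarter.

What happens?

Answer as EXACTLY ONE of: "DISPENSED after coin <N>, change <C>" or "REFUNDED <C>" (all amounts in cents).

Price: 50¢
Coin 1 (quarter, 25¢): balance = 25¢
Coin 2 (dime, 10¢): balance = 35¢
Coin 3 (dime, 10¢): balance = 45¢
Coin 4 (quarter, 25¢): balance = 70¢
  → balance >= price → DISPENSE, change = 70 - 50 = 20¢

Answer: DISPENSED after coin 4, change 20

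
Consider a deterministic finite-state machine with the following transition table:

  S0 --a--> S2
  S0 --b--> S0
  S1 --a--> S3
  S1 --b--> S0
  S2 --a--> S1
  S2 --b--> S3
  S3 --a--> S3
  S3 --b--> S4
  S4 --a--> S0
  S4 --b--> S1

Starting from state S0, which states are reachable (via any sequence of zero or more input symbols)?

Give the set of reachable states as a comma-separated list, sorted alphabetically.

Answer: S0, S1, S2, S3, S4

Derivation:
BFS from S0:
  visit S0: S0--a-->S2 (new), S0--b-->S0 (seen)
  visit S2: S2--a-->S1 (new), S2--b-->S3 (new)
  visit S1: S1--a-->S3 (seen), S1--b-->S0 (seen)
  visit S3: S3--a-->S3 (seen), S3--b-->S4 (new)
  visit S4: S4--a-->S0 (seen), S4--b-->S1 (seen)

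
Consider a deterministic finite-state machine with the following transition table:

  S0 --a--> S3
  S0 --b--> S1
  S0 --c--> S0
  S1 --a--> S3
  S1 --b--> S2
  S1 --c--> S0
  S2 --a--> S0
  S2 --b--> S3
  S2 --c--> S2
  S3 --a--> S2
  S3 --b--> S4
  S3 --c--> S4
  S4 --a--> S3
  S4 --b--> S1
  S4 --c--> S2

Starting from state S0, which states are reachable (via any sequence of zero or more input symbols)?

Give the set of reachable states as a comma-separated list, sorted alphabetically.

BFS from S0:
  visit S0: S0--a-->S3 (new), S0--b-->S1 (new), S0--c-->S0 (seen)
  visit S3: S3--a-->S2 (new), S3--b-->S4 (new), S3--c-->S4 (seen)
  visit S1: S1--a-->S3 (seen), S1--b-->S2 (seen), S1--c-->S0 (seen)
  visit S2: S2--a-->S0 (seen), S2--b-->S3 (seen), S2--c-->S2 (seen)
  visit S4: S4--a-->S3 (seen), S4--b-->S1 (seen), S4--c-->S2 (seen)

Answer: S0, S1, S2, S3, S4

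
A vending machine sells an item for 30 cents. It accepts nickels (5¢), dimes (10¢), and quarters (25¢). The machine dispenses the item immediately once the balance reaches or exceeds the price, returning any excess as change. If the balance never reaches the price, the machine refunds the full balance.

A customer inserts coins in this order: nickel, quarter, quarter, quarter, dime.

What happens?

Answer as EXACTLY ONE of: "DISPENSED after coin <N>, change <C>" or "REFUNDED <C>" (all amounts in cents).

Price: 30¢
Coin 1 (nickel, 5¢): balance = 5¢
Coin 2 (quarter, 25¢): balance = 30¢
  → balance >= price → DISPENSE, change = 30 - 30 = 0¢

Answer: DISPENSED after coin 2, change 0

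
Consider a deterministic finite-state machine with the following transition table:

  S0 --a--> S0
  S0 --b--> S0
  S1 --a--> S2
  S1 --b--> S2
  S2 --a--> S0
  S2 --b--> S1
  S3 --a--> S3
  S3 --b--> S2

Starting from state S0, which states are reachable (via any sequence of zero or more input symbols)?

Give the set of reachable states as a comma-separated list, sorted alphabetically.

Answer: S0

Derivation:
BFS from S0:
  visit S0: S0--a-->S0 (seen), S0--b-->S0 (seen)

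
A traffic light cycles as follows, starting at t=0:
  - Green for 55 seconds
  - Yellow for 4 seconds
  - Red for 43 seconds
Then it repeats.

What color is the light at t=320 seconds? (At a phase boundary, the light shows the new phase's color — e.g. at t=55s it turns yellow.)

Answer: green

Derivation:
Cycle length = 55 + 4 + 43 = 102s
t = 320, phase_t = 320 mod 102 = 14
14 < 55 (green end) → GREEN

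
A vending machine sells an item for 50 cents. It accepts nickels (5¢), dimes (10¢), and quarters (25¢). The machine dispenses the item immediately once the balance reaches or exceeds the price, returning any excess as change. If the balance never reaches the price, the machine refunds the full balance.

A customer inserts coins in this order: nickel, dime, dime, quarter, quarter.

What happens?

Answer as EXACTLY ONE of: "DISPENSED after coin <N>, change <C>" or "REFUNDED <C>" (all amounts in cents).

Answer: DISPENSED after coin 4, change 0

Derivation:
Price: 50¢
Coin 1 (nickel, 5¢): balance = 5¢
Coin 2 (dime, 10¢): balance = 15¢
Coin 3 (dime, 10¢): balance = 25¢
Coin 4 (quarter, 25¢): balance = 50¢
  → balance >= price → DISPENSE, change = 50 - 50 = 0¢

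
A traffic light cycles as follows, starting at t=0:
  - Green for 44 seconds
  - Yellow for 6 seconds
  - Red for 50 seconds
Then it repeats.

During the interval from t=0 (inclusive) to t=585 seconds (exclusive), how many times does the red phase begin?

Cycle = 44+6+50 = 100s
red phase starts at t = k*100 + 50 for k=0,1,2,...
Need k*100+50 < 585 → k < 5.350
k ∈ {0, ..., 5} → 6 starts

Answer: 6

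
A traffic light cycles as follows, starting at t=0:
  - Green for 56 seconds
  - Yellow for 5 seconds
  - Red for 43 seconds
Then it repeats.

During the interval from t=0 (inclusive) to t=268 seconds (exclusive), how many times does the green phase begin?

Cycle = 56+5+43 = 104s
green phase starts at t = k*104 + 0 for k=0,1,2,...
Need k*104+0 < 268 → k < 2.577
k ∈ {0, ..., 2} → 3 starts

Answer: 3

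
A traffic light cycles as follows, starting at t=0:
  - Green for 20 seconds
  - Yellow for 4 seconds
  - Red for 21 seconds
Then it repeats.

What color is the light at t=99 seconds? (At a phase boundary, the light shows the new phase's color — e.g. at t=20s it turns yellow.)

Answer: green

Derivation:
Cycle length = 20 + 4 + 21 = 45s
t = 99, phase_t = 99 mod 45 = 9
9 < 20 (green end) → GREEN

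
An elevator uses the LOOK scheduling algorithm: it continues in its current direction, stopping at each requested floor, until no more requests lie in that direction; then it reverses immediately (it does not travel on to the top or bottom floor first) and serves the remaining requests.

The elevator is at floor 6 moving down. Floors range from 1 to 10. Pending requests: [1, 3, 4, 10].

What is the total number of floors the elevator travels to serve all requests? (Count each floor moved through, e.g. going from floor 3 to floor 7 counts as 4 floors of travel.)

Start at floor 6 moving down, LOOK stop order: [4, 3, 1, 10]
  6 → 4: |4-6| = 2, total = 2
  4 → 3: |3-4| = 1, total = 3
  3 → 1: |1-3| = 2, total = 5
  1 → 10: |10-1| = 9, total = 14

Answer: 14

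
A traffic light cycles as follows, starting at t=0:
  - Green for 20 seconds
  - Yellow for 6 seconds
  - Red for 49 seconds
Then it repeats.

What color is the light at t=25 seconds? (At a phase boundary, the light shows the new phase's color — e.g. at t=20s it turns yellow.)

Answer: yellow

Derivation:
Cycle length = 20 + 6 + 49 = 75s
t = 25, phase_t = 25 mod 75 = 25
20 <= 25 < 26 (yellow end) → YELLOW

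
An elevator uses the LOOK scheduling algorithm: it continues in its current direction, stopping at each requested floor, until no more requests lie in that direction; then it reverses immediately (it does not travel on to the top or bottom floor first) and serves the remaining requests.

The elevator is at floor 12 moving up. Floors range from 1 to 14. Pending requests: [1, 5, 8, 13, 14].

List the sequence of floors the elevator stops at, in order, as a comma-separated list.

Current: 12, moving UP
Serve above first (ascending): [13, 14]
Then reverse, serve below (descending): [8, 5, 1]

Answer: 13, 14, 8, 5, 1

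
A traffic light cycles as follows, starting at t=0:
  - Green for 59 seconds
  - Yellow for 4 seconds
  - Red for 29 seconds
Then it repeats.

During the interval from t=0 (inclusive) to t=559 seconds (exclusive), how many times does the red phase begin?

Answer: 6

Derivation:
Cycle = 59+4+29 = 92s
red phase starts at t = k*92 + 63 for k=0,1,2,...
Need k*92+63 < 559 → k < 5.391
k ∈ {0, ..., 5} → 6 starts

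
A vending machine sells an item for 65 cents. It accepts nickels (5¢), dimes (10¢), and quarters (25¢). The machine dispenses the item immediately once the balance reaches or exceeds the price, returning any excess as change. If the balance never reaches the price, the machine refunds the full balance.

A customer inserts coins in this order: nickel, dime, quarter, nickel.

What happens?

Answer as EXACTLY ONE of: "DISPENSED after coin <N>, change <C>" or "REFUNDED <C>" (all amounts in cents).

Price: 65¢
Coin 1 (nickel, 5¢): balance = 5¢
Coin 2 (dime, 10¢): balance = 15¢
Coin 3 (quarter, 25¢): balance = 40¢
Coin 4 (nickel, 5¢): balance = 45¢
All coins inserted, balance 45¢ < price 65¢ → REFUND 45¢

Answer: REFUNDED 45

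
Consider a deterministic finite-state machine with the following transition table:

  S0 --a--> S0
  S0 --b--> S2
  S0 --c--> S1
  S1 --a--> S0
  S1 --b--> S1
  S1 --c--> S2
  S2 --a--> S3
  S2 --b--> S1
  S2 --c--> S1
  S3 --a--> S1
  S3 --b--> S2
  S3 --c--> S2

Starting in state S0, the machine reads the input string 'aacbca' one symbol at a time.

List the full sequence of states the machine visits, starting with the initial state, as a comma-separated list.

Answer: S0, S0, S0, S1, S1, S2, S3

Derivation:
Start: S0
  read 'a': S0 --a--> S0
  read 'a': S0 --a--> S0
  read 'c': S0 --c--> S1
  read 'b': S1 --b--> S1
  read 'c': S1 --c--> S2
  read 'a': S2 --a--> S3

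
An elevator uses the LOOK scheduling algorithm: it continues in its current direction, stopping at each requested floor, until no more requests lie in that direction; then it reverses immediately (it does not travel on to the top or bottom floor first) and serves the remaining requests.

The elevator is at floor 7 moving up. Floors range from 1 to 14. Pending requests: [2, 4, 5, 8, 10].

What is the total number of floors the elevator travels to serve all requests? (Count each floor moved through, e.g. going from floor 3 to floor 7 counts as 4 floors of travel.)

Answer: 11

Derivation:
Start at floor 7 moving up, LOOK stop order: [8, 10, 5, 4, 2]
  7 → 8: |8-7| = 1, total = 1
  8 → 10: |10-8| = 2, total = 3
  10 → 5: |5-10| = 5, total = 8
  5 → 4: |4-5| = 1, total = 9
  4 → 2: |2-4| = 2, total = 11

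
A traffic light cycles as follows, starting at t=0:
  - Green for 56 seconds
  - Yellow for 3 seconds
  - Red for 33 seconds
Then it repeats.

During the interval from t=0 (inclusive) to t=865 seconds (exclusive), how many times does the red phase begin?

Answer: 9

Derivation:
Cycle = 56+3+33 = 92s
red phase starts at t = k*92 + 59 for k=0,1,2,...
Need k*92+59 < 865 → k < 8.761
k ∈ {0, ..., 8} → 9 starts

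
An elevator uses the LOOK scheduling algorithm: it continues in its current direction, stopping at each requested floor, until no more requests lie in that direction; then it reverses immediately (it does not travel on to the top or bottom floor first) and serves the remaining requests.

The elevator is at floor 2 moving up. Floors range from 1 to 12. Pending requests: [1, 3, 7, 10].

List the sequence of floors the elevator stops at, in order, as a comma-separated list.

Current: 2, moving UP
Serve above first (ascending): [3, 7, 10]
Then reverse, serve below (descending): [1]

Answer: 3, 7, 10, 1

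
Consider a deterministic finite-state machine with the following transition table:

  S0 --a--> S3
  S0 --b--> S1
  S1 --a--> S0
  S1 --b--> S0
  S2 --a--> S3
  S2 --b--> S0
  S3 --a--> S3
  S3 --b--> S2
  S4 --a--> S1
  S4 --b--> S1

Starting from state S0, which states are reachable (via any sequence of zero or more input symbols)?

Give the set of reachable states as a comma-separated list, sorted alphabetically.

BFS from S0:
  visit S0: S0--a-->S3 (new), S0--b-->S1 (new)
  visit S3: S3--a-->S3 (seen), S3--b-->S2 (new)
  visit S1: S1--a-->S0 (seen), S1--b-->S0 (seen)
  visit S2: S2--a-->S3 (seen), S2--b-->S0 (seen)

Answer: S0, S1, S2, S3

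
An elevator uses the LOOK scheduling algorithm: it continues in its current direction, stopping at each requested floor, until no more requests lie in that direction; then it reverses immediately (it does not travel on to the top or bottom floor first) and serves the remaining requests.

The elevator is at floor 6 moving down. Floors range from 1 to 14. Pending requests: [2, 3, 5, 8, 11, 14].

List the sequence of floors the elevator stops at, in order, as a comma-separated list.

Current: 6, moving DOWN
Serve below first (descending): [5, 3, 2]
Then reverse, serve above (ascending): [8, 11, 14]

Answer: 5, 3, 2, 8, 11, 14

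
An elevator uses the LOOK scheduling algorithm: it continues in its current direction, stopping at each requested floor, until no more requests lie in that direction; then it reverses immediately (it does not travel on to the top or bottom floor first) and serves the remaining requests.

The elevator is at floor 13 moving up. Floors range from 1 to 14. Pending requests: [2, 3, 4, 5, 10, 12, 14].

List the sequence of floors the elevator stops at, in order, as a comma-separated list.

Answer: 14, 12, 10, 5, 4, 3, 2

Derivation:
Current: 13, moving UP
Serve above first (ascending): [14]
Then reverse, serve below (descending): [12, 10, 5, 4, 3, 2]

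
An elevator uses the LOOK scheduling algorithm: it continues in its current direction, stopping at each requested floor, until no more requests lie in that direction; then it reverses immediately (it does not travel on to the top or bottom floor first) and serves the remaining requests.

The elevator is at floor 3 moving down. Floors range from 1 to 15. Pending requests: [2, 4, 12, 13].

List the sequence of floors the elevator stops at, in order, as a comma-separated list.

Answer: 2, 4, 12, 13

Derivation:
Current: 3, moving DOWN
Serve below first (descending): [2]
Then reverse, serve above (ascending): [4, 12, 13]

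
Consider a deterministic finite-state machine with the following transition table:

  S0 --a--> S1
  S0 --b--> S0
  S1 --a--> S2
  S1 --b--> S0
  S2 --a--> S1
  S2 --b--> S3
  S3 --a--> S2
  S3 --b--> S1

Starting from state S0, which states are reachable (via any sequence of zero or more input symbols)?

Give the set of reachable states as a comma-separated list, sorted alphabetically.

BFS from S0:
  visit S0: S0--a-->S1 (new), S0--b-->S0 (seen)
  visit S1: S1--a-->S2 (new), S1--b-->S0 (seen)
  visit S2: S2--a-->S1 (seen), S2--b-->S3 (new)
  visit S3: S3--a-->S2 (seen), S3--b-->S1 (seen)

Answer: S0, S1, S2, S3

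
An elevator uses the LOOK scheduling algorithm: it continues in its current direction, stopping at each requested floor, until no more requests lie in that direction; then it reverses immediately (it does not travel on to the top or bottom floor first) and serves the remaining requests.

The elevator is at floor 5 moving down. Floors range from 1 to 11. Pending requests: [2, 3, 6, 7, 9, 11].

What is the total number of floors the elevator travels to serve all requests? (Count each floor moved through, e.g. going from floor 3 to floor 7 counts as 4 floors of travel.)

Answer: 12

Derivation:
Start at floor 5 moving down, LOOK stop order: [3, 2, 6, 7, 9, 11]
  5 → 3: |3-5| = 2, total = 2
  3 → 2: |2-3| = 1, total = 3
  2 → 6: |6-2| = 4, total = 7
  6 → 7: |7-6| = 1, total = 8
  7 → 9: |9-7| = 2, total = 10
  9 → 11: |11-9| = 2, total = 12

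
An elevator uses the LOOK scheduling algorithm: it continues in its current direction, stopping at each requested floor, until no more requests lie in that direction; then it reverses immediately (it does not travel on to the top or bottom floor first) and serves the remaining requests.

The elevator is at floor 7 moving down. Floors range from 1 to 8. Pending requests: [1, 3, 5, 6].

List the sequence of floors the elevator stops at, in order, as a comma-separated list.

Answer: 6, 5, 3, 1

Derivation:
Current: 7, moving DOWN
Serve below first (descending): [6, 5, 3, 1]
Then reverse, serve above (ascending): []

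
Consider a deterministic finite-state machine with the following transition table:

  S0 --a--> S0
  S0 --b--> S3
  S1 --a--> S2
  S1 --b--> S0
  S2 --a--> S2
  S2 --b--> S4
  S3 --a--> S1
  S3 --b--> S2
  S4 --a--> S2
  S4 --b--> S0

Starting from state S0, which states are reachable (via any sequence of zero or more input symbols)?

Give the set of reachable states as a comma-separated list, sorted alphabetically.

BFS from S0:
  visit S0: S0--a-->S0 (seen), S0--b-->S3 (new)
  visit S3: S3--a-->S1 (new), S3--b-->S2 (new)
  visit S1: S1--a-->S2 (seen), S1--b-->S0 (seen)
  visit S2: S2--a-->S2 (seen), S2--b-->S4 (new)
  visit S4: S4--a-->S2 (seen), S4--b-->S0 (seen)

Answer: S0, S1, S2, S3, S4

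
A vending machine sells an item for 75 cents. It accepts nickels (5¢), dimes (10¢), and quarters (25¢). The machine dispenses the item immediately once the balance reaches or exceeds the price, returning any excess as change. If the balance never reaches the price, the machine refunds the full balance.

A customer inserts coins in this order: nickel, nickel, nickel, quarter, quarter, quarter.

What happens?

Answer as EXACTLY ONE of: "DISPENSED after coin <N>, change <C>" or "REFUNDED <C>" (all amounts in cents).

Price: 75¢
Coin 1 (nickel, 5¢): balance = 5¢
Coin 2 (nickel, 5¢): balance = 10¢
Coin 3 (nickel, 5¢): balance = 15¢
Coin 4 (quarter, 25¢): balance = 40¢
Coin 5 (quarter, 25¢): balance = 65¢
Coin 6 (quarter, 25¢): balance = 90¢
  → balance >= price → DISPENSE, change = 90 - 75 = 15¢

Answer: DISPENSED after coin 6, change 15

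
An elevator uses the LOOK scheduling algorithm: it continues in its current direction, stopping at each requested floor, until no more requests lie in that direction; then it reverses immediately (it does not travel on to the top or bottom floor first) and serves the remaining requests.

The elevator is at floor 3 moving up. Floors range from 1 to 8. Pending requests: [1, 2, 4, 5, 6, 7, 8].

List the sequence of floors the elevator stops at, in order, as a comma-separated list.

Answer: 4, 5, 6, 7, 8, 2, 1

Derivation:
Current: 3, moving UP
Serve above first (ascending): [4, 5, 6, 7, 8]
Then reverse, serve below (descending): [2, 1]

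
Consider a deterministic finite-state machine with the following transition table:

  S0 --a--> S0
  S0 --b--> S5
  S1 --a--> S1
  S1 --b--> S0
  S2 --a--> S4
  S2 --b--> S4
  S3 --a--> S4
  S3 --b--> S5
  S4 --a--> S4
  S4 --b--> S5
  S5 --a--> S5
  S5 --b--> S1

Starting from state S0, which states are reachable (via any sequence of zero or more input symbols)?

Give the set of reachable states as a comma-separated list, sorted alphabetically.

Answer: S0, S1, S5

Derivation:
BFS from S0:
  visit S0: S0--a-->S0 (seen), S0--b-->S5 (new)
  visit S5: S5--a-->S5 (seen), S5--b-->S1 (new)
  visit S1: S1--a-->S1 (seen), S1--b-->S0 (seen)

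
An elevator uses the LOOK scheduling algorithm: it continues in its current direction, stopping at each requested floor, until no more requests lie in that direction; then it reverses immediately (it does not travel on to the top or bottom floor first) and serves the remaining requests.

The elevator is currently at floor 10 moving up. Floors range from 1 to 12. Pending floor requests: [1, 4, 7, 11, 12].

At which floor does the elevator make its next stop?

Current floor: 10, direction: up
Requests above: [11, 12]
Requests below: [1, 4, 7]
Moving up and requests lie above → nearest above is min([11, 12]) = 11

Answer: 11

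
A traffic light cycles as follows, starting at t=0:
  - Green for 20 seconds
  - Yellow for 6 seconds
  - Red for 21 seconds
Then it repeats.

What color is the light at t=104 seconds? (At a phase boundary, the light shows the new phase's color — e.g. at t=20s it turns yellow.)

Answer: green

Derivation:
Cycle length = 20 + 6 + 21 = 47s
t = 104, phase_t = 104 mod 47 = 10
10 < 20 (green end) → GREEN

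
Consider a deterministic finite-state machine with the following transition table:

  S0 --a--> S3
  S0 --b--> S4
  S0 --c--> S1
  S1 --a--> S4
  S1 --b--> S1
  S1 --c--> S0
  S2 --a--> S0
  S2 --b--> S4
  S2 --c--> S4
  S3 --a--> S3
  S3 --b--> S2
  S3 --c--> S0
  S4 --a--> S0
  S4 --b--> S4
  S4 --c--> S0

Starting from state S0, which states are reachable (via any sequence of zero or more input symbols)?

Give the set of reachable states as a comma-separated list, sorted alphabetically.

BFS from S0:
  visit S0: S0--a-->S3 (new), S0--b-->S4 (new), S0--c-->S1 (new)
  visit S3: S3--a-->S3 (seen), S3--b-->S2 (new), S3--c-->S0 (seen)
  visit S4: S4--a-->S0 (seen), S4--b-->S4 (seen), S4--c-->S0 (seen)
  visit S1: S1--a-->S4 (seen), S1--b-->S1 (seen), S1--c-->S0 (seen)
  visit S2: S2--a-->S0 (seen), S2--b-->S4 (seen), S2--c-->S4 (seen)

Answer: S0, S1, S2, S3, S4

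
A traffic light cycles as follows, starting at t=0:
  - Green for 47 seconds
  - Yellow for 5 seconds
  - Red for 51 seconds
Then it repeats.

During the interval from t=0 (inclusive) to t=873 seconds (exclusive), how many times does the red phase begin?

Cycle = 47+5+51 = 103s
red phase starts at t = k*103 + 52 for k=0,1,2,...
Need k*103+52 < 873 → k < 7.971
k ∈ {0, ..., 7} → 8 starts

Answer: 8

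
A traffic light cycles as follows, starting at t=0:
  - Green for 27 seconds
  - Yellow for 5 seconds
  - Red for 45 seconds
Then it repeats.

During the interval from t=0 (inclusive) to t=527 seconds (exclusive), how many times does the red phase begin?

Cycle = 27+5+45 = 77s
red phase starts at t = k*77 + 32 for k=0,1,2,...
Need k*77+32 < 527 → k < 6.429
k ∈ {0, ..., 6} → 7 starts

Answer: 7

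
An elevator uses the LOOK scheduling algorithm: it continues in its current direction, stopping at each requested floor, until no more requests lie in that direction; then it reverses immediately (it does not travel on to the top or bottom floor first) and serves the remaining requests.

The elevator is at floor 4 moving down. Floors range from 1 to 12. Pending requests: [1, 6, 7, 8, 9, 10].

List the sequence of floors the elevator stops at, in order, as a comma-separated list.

Current: 4, moving DOWN
Serve below first (descending): [1]
Then reverse, serve above (ascending): [6, 7, 8, 9, 10]

Answer: 1, 6, 7, 8, 9, 10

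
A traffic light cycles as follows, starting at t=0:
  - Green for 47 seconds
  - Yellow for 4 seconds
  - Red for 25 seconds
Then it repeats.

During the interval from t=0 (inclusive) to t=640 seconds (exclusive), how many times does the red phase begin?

Cycle = 47+4+25 = 76s
red phase starts at t = k*76 + 51 for k=0,1,2,...
Need k*76+51 < 640 → k < 7.750
k ∈ {0, ..., 7} → 8 starts

Answer: 8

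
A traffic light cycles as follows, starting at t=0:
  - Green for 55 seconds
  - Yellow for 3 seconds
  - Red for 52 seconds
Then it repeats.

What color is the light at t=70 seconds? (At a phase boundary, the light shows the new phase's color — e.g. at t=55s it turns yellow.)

Answer: red

Derivation:
Cycle length = 55 + 3 + 52 = 110s
t = 70, phase_t = 70 mod 110 = 70
70 >= 58 → RED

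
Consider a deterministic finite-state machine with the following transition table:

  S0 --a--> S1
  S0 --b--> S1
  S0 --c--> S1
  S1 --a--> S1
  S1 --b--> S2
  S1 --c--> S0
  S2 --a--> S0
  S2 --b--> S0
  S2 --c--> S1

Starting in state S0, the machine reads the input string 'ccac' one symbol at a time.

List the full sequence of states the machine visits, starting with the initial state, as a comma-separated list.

Start: S0
  read 'c': S0 --c--> S1
  read 'c': S1 --c--> S0
  read 'a': S0 --a--> S1
  read 'c': S1 --c--> S0

Answer: S0, S1, S0, S1, S0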